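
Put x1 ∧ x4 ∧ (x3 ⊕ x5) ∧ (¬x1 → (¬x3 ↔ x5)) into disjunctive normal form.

x1 ∧ x4 ∧ (x3 ⊕ x5) ∧ (¬x1 → (¬x3 ↔ x5))
⇔ x1 ∧ x4 ∧ ((x3 ∧ ¬x5) ∨ (¬x3 ∧ x5)) ∧ (¬x1 → (¬x3 ↔ x5))   [expand ⊕]
⇔ x1 ∧ x4 ∧ ((x3 ∧ ¬x5) ∨ (¬x3 ∧ x5)) ∧ (¬¬x1 ∨ (¬x3 ↔ x5))   [eliminate →]
⇔ x1 ∧ x4 ∧ ((x3 ∧ ¬x5) ∨ (¬x3 ∧ x5)) ∧ (¬¬x1 ∨ ((¬x3 → x5) ∧ (x5 → ¬x3)))   [eliminate ↔]
⇔ x1 ∧ x4 ∧ ((x3 ∧ ¬x5) ∨ (¬x3 ∧ x5)) ∧ (¬¬x1 ∨ ((¬¬x3 ∨ x5) ∧ (x5 → ¬x3)))   [eliminate →]
⇔ x1 ∧ x4 ∧ ((x3 ∧ ¬x5) ∨ (¬x3 ∧ x5)) ∧ (¬¬x1 ∨ ((¬¬x3 ∨ x5) ∧ (¬x5 ∨ ¬x3)))   [eliminate →]
⇔ x1 ∧ x4 ∧ ((x3 ∧ ¬x5) ∨ (¬x3 ∧ x5)) ∧ (x1 ∨ ((¬¬x3 ∨ x5) ∧ (¬x5 ∨ ¬x3)))   [double negation]
⇔ x1 ∧ x4 ∧ ((x3 ∧ ¬x5) ∨ (¬x3 ∧ x5)) ∧ (x1 ∨ ((x3 ∨ x5) ∧ (¬x5 ∨ ¬x3)))   [double negation]
⇔ (x1 ∧ x4 ∧ x3 ∧ ¬x5 ∧ x1) ∨ (x1 ∧ x4 ∧ x3 ∧ ¬x5 ∧ x3 ∧ ¬x5) ∨ (x1 ∧ x4 ∧ x3 ∧ ¬x5 ∧ x3 ∧ ¬x3) ∨ (x1 ∧ x4 ∧ x3 ∧ ¬x5 ∧ x5 ∧ ¬x5) ∨ (x1 ∧ x4 ∧ x3 ∧ ¬x5 ∧ x5 ∧ ¬x3) ∨ (x1 ∧ x4 ∧ ¬x3 ∧ x5 ∧ x1) ∨ (x1 ∧ x4 ∧ ¬x3 ∧ x5 ∧ x3 ∧ ¬x5) ∨ (x1 ∧ x4 ∧ ¬x3 ∧ x5 ∧ x3 ∧ ¬x3) ∨ (x1 ∧ x4 ∧ ¬x3 ∧ x5 ∧ x5 ∧ ¬x5) ∨ (x1 ∧ x4 ∧ ¬x3 ∧ x5 ∧ x5 ∧ ¬x3)   [distribute ∧ over ∨]
⇔ (x1 ∧ x4 ∧ x3 ∧ ¬x5) ∨ (x1 ∧ x4 ∧ ¬x3 ∧ x5)   [simplify]

(x1 ∧ x4 ∧ x3 ∧ ¬x5) ∨ (x1 ∧ x4 ∧ ¬x3 ∧ x5)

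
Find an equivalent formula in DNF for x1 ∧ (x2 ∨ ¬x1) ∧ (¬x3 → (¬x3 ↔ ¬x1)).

x1 ∧ (x2 ∨ ¬x1) ∧ (¬x3 → (¬x3 ↔ ¬x1))
⇔ x1 ∧ (x2 ∨ ¬x1) ∧ (¬¬x3 ∨ (¬x3 ↔ ¬x1))   (eliminate →)
⇔ x1 ∧ (x2 ∨ ¬x1) ∧ (¬¬x3 ∨ ((¬x3 → ¬x1) ∧ (¬x1 → ¬x3)))   (eliminate ↔)
⇔ x1 ∧ (x2 ∨ ¬x1) ∧ (¬¬x3 ∨ ((¬¬x3 ∨ ¬x1) ∧ (¬x1 → ¬x3)))   (eliminate →)
⇔ x1 ∧ (x2 ∨ ¬x1) ∧ (¬¬x3 ∨ ((¬¬x3 ∨ ¬x1) ∧ (¬¬x1 ∨ ¬x3)))   (eliminate →)
⇔ x1 ∧ (x2 ∨ ¬x1) ∧ (x3 ∨ ((¬¬x3 ∨ ¬x1) ∧ (¬¬x1 ∨ ¬x3)))   (double negation)
⇔ x1 ∧ (x2 ∨ ¬x1) ∧ (x3 ∨ ((x3 ∨ ¬x1) ∧ (¬¬x1 ∨ ¬x3)))   (double negation)
⇔ x1 ∧ (x2 ∨ ¬x1) ∧ (x3 ∨ ((x3 ∨ ¬x1) ∧ (x1 ∨ ¬x3)))   (double negation)
⇔ (x1 ∧ x2 ∧ x3) ∨ (x1 ∧ x2 ∧ x3 ∧ x1) ∨ (x1 ∧ x2 ∧ x3 ∧ ¬x3) ∨ (x1 ∧ x2 ∧ ¬x1 ∧ x1) ∨ (x1 ∧ x2 ∧ ¬x1 ∧ ¬x3) ∨ (x1 ∧ ¬x1 ∧ x3) ∨ (x1 ∧ ¬x1 ∧ x3 ∧ x1) ∨ (x1 ∧ ¬x1 ∧ x3 ∧ ¬x3) ∨ (x1 ∧ ¬x1 ∧ ¬x1 ∧ x1) ∨ (x1 ∧ ¬x1 ∧ ¬x1 ∧ ¬x3)   (distribute ∧ over ∨)
⇔ x1 ∧ x2 ∧ x3   (simplify)

x1 ∧ x2 ∧ x3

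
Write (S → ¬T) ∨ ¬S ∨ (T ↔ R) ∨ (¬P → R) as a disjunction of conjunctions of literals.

(S → ¬T) ∨ ¬S ∨ (T ↔ R) ∨ (¬P → R)
⇔ ¬S ∨ ¬T ∨ ¬S ∨ (T ↔ R) ∨ (¬P → R)
⇔ ¬S ∨ ¬T ∨ ¬S ∨ ((T → R) ∧ (R → T)) ∨ (¬P → R)
⇔ ¬S ∨ ¬T ∨ ¬S ∨ ((¬T ∨ R) ∧ (R → T)) ∨ (¬P → R)
⇔ ¬S ∨ ¬T ∨ ¬S ∨ ((¬T ∨ R) ∧ (¬R ∨ T)) ∨ (¬P → R)
⇔ ¬S ∨ ¬T ∨ ¬S ∨ ((¬T ∨ R) ∧ (¬R ∨ T)) ∨ ¬¬P ∨ R
⇔ ¬S ∨ ¬T ∨ ¬S ∨ ((¬T ∨ R) ∧ (¬R ∨ T)) ∨ P ∨ R
⇔ ¬S ∨ ¬T ∨ ¬S ∨ (¬T ∧ ¬R) ∨ (¬T ∧ T) ∨ (R ∧ ¬R) ∨ (R ∧ T) ∨ P ∨ R
⇔ ¬S ∨ ¬T ∨ P ∨ R

¬S ∨ ¬T ∨ P ∨ R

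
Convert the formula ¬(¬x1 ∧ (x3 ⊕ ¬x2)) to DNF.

¬(¬x1 ∧ (x3 ⊕ ¬x2))
≡ ¬(¬x1 ∧ ((x3 ∧ ¬¬x2) ∨ (¬x3 ∧ ¬x2)))
≡ ¬¬x1 ∨ ¬((x3 ∧ ¬¬x2) ∨ (¬x3 ∧ ¬x2))
≡ x1 ∨ ¬((x3 ∧ ¬¬x2) ∨ (¬x3 ∧ ¬x2))
≡ x1 ∨ (¬(x3 ∧ ¬¬x2) ∧ ¬(¬x3 ∧ ¬x2))
≡ x1 ∨ ((¬x3 ∨ ¬¬¬x2) ∧ ¬(¬x3 ∧ ¬x2))
≡ x1 ∨ ((¬x3 ∨ ¬x2) ∧ ¬(¬x3 ∧ ¬x2))
≡ x1 ∨ ((¬x3 ∨ ¬x2) ∧ (¬¬x3 ∨ ¬¬x2))
≡ x1 ∨ ((¬x3 ∨ ¬x2) ∧ (x3 ∨ ¬¬x2))
≡ x1 ∨ ((¬x3 ∨ ¬x2) ∧ (x3 ∨ x2))
≡ x1 ∨ (¬x3 ∧ x3) ∨ (¬x3 ∧ x2) ∨ (¬x2 ∧ x3) ∨ (¬x2 ∧ x2)
≡ x1 ∨ (¬x3 ∧ x2) ∨ (¬x2 ∧ x3)

x1 ∨ (¬x3 ∧ x2) ∨ (¬x2 ∧ x3)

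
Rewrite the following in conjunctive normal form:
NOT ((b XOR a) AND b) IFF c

NOT ((b XOR a) AND b) IFF c
≡ (NOT ((b XOR a) AND b) IMPLIES c) AND (c IMPLIES NOT ((b XOR a) AND b))   [eliminate IFF]
≡ (NOT NOT ((b XOR a) AND b) OR c) AND (c IMPLIES NOT ((b XOR a) AND b))   [eliminate IMPLIES]
≡ (NOT NOT ((b OR a) AND NOT (b AND a) AND b) OR c) AND (c IMPLIES NOT ((b XOR a) AND b))   [expand XOR]
≡ (NOT NOT ((b OR a) AND NOT (b AND a) AND b) OR c) AND (NOT c OR NOT ((b XOR a) AND b))   [eliminate IMPLIES]
≡ (NOT NOT ((b OR a) AND NOT (b AND a) AND b) OR c) AND (NOT c OR NOT ((b OR a) AND NOT (b AND a) AND b))   [expand XOR]
≡ (((b OR a) AND NOT (b AND a) AND b) OR c) AND (NOT c OR NOT ((b OR a) AND NOT (b AND a) AND b))   [double negation]
≡ (((b OR a) AND (NOT b OR NOT a) AND b) OR c) AND (NOT c OR NOT ((b OR a) AND NOT (b AND a) AND b))   [De Morgan]
≡ (((b OR a) AND (NOT b OR NOT a) AND b) OR c) AND (NOT c OR NOT (b OR a) OR NOT NOT (b AND a) OR NOT b)   [De Morgan]
≡ (((b OR a) AND (NOT b OR NOT a) AND b) OR c) AND (NOT c OR (NOT b AND NOT a) OR NOT NOT (b AND a) OR NOT b)   [De Morgan]
≡ (((b OR a) AND (NOT b OR NOT a) AND b) OR c) AND (NOT c OR (NOT b AND NOT a) OR (b AND a) OR NOT b)   [double negation]
≡ (b OR a OR c) AND (NOT b OR NOT a OR c) AND (b OR c) AND (NOT c OR NOT b OR b OR NOT b) AND (NOT c OR NOT b OR a OR NOT b) AND (NOT c OR NOT a OR b OR NOT b) AND (NOT c OR NOT a OR a OR NOT b)   [distribute OR over AND]
≡ (NOT b OR NOT a OR c) AND (b OR c) AND (NOT c OR NOT b OR a)   [simplify]

(NOT b OR NOT a OR c) AND (b OR c) AND (NOT c OR NOT b OR a)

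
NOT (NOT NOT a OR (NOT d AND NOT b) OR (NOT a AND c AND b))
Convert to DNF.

(NOT a AND d AND NOT c) OR (NOT a AND d AND NOT b) OR (NOT a AND b AND NOT c)

NOT (NOT NOT a OR (NOT d AND NOT b) OR (NOT a AND c AND b))
⇔ NOT NOT NOT a AND NOT (NOT d AND NOT b) AND NOT (NOT a AND c AND b)   (De Morgan)
⇔ NOT a AND NOT (NOT d AND NOT b) AND NOT (NOT a AND c AND b)   (double negation)
⇔ NOT a AND (NOT NOT d OR NOT NOT b) AND NOT (NOT a AND c AND b)   (De Morgan)
⇔ NOT a AND (d OR NOT NOT b) AND NOT (NOT a AND c AND b)   (double negation)
⇔ NOT a AND (d OR b) AND NOT (NOT a AND c AND b)   (double negation)
⇔ NOT a AND (d OR b) AND (NOT NOT a OR NOT c OR NOT b)   (De Morgan)
⇔ NOT a AND (d OR b) AND (a OR NOT c OR NOT b)   (double negation)
⇔ (NOT a AND d AND a) OR (NOT a AND d AND NOT c) OR (NOT a AND d AND NOT b) OR (NOT a AND b AND a) OR (NOT a AND b AND NOT c) OR (NOT a AND b AND NOT b)   (distribute AND over OR)
⇔ (NOT a AND d AND NOT c) OR (NOT a AND d AND NOT b) OR (NOT a AND b AND NOT c)   (simplify)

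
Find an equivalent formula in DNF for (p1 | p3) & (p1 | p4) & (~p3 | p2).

(p1 & ~p3) | (p1 & p2) | (p3 & p4 & p2)

(p1 | p3) & (p1 | p4) & (~p3 | p2)
⇔ (p1 & p1 & ~p3) | (p1 & p1 & p2) | (p1 & p4 & ~p3) | (p1 & p4 & p2) | (p3 & p1 & ~p3) | (p3 & p1 & p2) | (p3 & p4 & ~p3) | (p3 & p4 & p2)   [distribute & over |]
⇔ (p1 & ~p3) | (p1 & p2) | (p3 & p4 & p2)   [simplify]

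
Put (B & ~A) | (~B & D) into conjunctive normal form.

(B & ~A) | (~B & D)
⇔ (B | ~B) & (B | D) & (~A | ~B) & (~A | D)   — distribute | over &
⇔ (B | D) & (~A | ~B) & (~A | D)   — simplify

(B | D) & (~A | ~B) & (~A | D)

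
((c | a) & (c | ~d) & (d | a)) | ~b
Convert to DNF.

(c & d) | (c & a) | (a & ~d) | ~b

((c | a) & (c | ~d) & (d | a)) | ~b
⇔ (c & c & d) | (c & c & a) | (c & ~d & d) | (c & ~d & a) | (a & c & d) | (a & c & a) | (a & ~d & d) | (a & ~d & a) | ~b   [distribute & over |]
⇔ (c & d) | (c & a) | (a & ~d) | ~b   [simplify]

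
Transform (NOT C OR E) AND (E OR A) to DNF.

(NOT C OR E) AND (E OR A)
≡ (NOT C AND E) OR (NOT C AND A) OR (E AND E) OR (E AND A)   (distribute AND over OR)
≡ (NOT C AND A) OR E   (simplify)

(NOT C AND A) OR E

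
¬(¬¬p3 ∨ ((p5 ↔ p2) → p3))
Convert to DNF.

(¬p3 ∧ ¬p5 ∧ ¬p2) ∨ (¬p3 ∧ p2 ∧ p5)

¬(¬¬p3 ∨ ((p5 ↔ p2) → p3))
≡ ¬(¬¬p3 ∨ ¬(p5 ↔ p2) ∨ p3)   (eliminate →)
≡ ¬(¬¬p3 ∨ ¬((p5 → p2) ∧ (p2 → p5)) ∨ p3)   (eliminate ↔)
≡ ¬(¬¬p3 ∨ ¬((¬p5 ∨ p2) ∧ (p2 → p5)) ∨ p3)   (eliminate →)
≡ ¬(¬¬p3 ∨ ¬((¬p5 ∨ p2) ∧ (¬p2 ∨ p5)) ∨ p3)   (eliminate →)
≡ ¬¬¬p3 ∧ ¬¬((¬p5 ∨ p2) ∧ (¬p2 ∨ p5)) ∧ ¬p3   (De Morgan)
≡ ¬p3 ∧ ¬¬((¬p5 ∨ p2) ∧ (¬p2 ∨ p5)) ∧ ¬p3   (double negation)
≡ ¬p3 ∧ (¬p5 ∨ p2) ∧ (¬p2 ∨ p5) ∧ ¬p3   (double negation)
≡ (¬p3 ∧ ¬p5 ∧ ¬p2 ∧ ¬p3) ∨ (¬p3 ∧ ¬p5 ∧ p5 ∧ ¬p3) ∨ (¬p3 ∧ p2 ∧ ¬p2 ∧ ¬p3) ∨ (¬p3 ∧ p2 ∧ p5 ∧ ¬p3)   (distribute ∧ over ∨)
≡ (¬p3 ∧ ¬p5 ∧ ¬p2) ∨ (¬p3 ∧ p2 ∧ p5)   (simplify)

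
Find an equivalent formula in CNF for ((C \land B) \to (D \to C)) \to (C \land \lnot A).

C \land (B \lor \lnot A) \land (D \lor \lnot A) \land (\lnot C \lor \lnot A)

((C \land B) \to (D \to C)) \to (C \land \lnot A)
⇔ \lnot ((C \land B) \to (D \to C)) \lor (C \land \lnot A)   [eliminate \to]
⇔ \lnot (\lnot (C \land B) \lor (D \to C)) \lor (C \land \lnot A)   [eliminate \to]
⇔ \lnot (\lnot (C \land B) \lor \lnot D \lor C) \lor (C \land \lnot A)   [eliminate \to]
⇔ (\lnot \lnot (C \land B) \land \lnot \lnot D \land \lnot C) \lor (C \land \lnot A)   [De Morgan]
⇔ (C \land B \land \lnot \lnot D \land \lnot C) \lor (C \land \lnot A)   [double negation]
⇔ (C \land B \land D \land \lnot C) \lor (C \land \lnot A)   [double negation]
⇔ (C \lor C) \land (C \lor \lnot A) \land (B \lor C) \land (B \lor \lnot A) \land (D \lor C) \land (D \lor \lnot A) \land (\lnot C \lor C) \land (\lnot C \lor \lnot A)   [distribute \lor over \land]
⇔ C \land (B \lor \lnot A) \land (D \lor \lnot A) \land (\lnot C \lor \lnot A)   [simplify]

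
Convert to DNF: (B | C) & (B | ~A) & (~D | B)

B | (C & ~A & ~D)

(B | C) & (B | ~A) & (~D | B)
⇔ (B & B & ~D) | (B & B & B) | (B & ~A & ~D) | (B & ~A & B) | (C & B & ~D) | (C & B & B) | (C & ~A & ~D) | (C & ~A & B)   [distribute & over |]
⇔ B | (C & ~A & ~D)   [simplify]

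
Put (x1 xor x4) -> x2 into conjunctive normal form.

(x1 xor x4) -> x2
= ~(x1 xor x4) | x2   [eliminate ->]
= ~((x1 | x4) & ~(x1 & x4)) | x2   [expand xor]
= ~(x1 | x4) | ~~(x1 & x4) | x2   [De Morgan]
= (~x1 & ~x4) | ~~(x1 & x4) | x2   [De Morgan]
= (~x1 & ~x4) | (x1 & x4) | x2   [double negation]
= (~x1 | x1 | x2) & (~x1 | x4 | x2) & (~x4 | x1 | x2) & (~x4 | x4 | x2)   [distribute | over &]
= (~x1 | x4 | x2) & (~x4 | x1 | x2)   [simplify]

(~x1 | x4 | x2) & (~x4 | x1 | x2)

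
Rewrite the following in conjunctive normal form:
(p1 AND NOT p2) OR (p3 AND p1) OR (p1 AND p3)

(p1 AND NOT p2) OR (p3 AND p1) OR (p1 AND p3)
⇔ (p1 OR p3 OR p1) AND (p1 OR p3 OR p3) AND (p1 OR p1 OR p1) AND (p1 OR p1 OR p3) AND (NOT p2 OR p3 OR p1) AND (NOT p2 OR p3 OR p3) AND (NOT p2 OR p1 OR p1) AND (NOT p2 OR p1 OR p3)   — distribute OR over AND
⇔ p1 AND (NOT p2 OR p3)   — simplify

p1 AND (NOT p2 OR p3)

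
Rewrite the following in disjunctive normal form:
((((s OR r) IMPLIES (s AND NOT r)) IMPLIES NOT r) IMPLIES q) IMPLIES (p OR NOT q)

((((s OR r) IMPLIES (s AND NOT r)) IMPLIES NOT r) IMPLIES q) IMPLIES (p OR NOT q)
≡ NOT ((((s OR r) IMPLIES (s AND NOT r)) IMPLIES NOT r) IMPLIES q) OR p OR NOT q
≡ NOT (NOT (((s OR r) IMPLIES (s AND NOT r)) IMPLIES NOT r) OR q) OR p OR NOT q
≡ NOT (NOT (NOT ((s OR r) IMPLIES (s AND NOT r)) OR NOT r) OR q) OR p OR NOT q
≡ NOT (NOT (NOT (NOT (s OR r) OR (s AND NOT r)) OR NOT r) OR q) OR p OR NOT q
≡ (NOT NOT (NOT (NOT (s OR r) OR (s AND NOT r)) OR NOT r) AND NOT q) OR p OR NOT q
≡ ((NOT (NOT (s OR r) OR (s AND NOT r)) OR NOT r) AND NOT q) OR p OR NOT q
≡ (((NOT NOT (s OR r) AND NOT (s AND NOT r)) OR NOT r) AND NOT q) OR p OR NOT q
≡ ((((s OR r) AND NOT (s AND NOT r)) OR NOT r) AND NOT q) OR p OR NOT q
≡ ((((s OR r) AND (NOT s OR NOT NOT r)) OR NOT r) AND NOT q) OR p OR NOT q
≡ ((((s OR r) AND (NOT s OR r)) OR NOT r) AND NOT q) OR p OR NOT q
≡ (s AND NOT s AND NOT q) OR (s AND r AND NOT q) OR (r AND NOT s AND NOT q) OR (r AND r AND NOT q) OR (NOT r AND NOT q) OR p OR NOT q
≡ p OR NOT q

p OR NOT q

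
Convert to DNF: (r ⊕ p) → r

(r ⊕ p) → r
≡ ¬(r ⊕ p) ∨ r   — eliminate →
≡ ¬((r ∧ ¬p) ∨ (¬r ∧ p)) ∨ r   — expand ⊕
≡ (¬(r ∧ ¬p) ∧ ¬(¬r ∧ p)) ∨ r   — De Morgan
≡ ((¬r ∨ ¬¬p) ∧ ¬(¬r ∧ p)) ∨ r   — De Morgan
≡ ((¬r ∨ p) ∧ ¬(¬r ∧ p)) ∨ r   — double negation
≡ ((¬r ∨ p) ∧ (¬¬r ∨ ¬p)) ∨ r   — De Morgan
≡ ((¬r ∨ p) ∧ (r ∨ ¬p)) ∨ r   — double negation
≡ (¬r ∧ r) ∨ (¬r ∧ ¬p) ∨ (p ∧ r) ∨ (p ∧ ¬p) ∨ r   — distribute ∧ over ∨
≡ (¬r ∧ ¬p) ∨ r   — simplify

(¬r ∧ ¬p) ∨ r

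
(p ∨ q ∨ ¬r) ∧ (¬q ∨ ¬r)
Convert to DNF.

(p ∨ q ∨ ¬r) ∧ (¬q ∨ ¬r)
≡ (p ∧ ¬q) ∨ (p ∧ ¬r) ∨ (q ∧ ¬q) ∨ (q ∧ ¬r) ∨ (¬r ∧ ¬q) ∨ (¬r ∧ ¬r)   — distribute ∧ over ∨
≡ (p ∧ ¬q) ∨ ¬r   — simplify

(p ∧ ¬q) ∨ ¬r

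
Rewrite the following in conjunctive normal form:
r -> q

~r | q

r -> q
= ~r | q   (eliminate ->)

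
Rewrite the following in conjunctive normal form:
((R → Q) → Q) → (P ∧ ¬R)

(¬R ∨ Q) ∧ (¬Q ∨ P) ∧ (¬Q ∨ ¬R)

((R → Q) → Q) → (P ∧ ¬R)
⇔ ¬((R → Q) → Q) ∨ (P ∧ ¬R)   — eliminate →
⇔ ¬(¬(R → Q) ∨ Q) ∨ (P ∧ ¬R)   — eliminate →
⇔ ¬(¬(¬R ∨ Q) ∨ Q) ∨ (P ∧ ¬R)   — eliminate →
⇔ (¬¬(¬R ∨ Q) ∧ ¬Q) ∨ (P ∧ ¬R)   — De Morgan
⇔ ((¬R ∨ Q) ∧ ¬Q) ∨ (P ∧ ¬R)   — double negation
⇔ (¬R ∨ Q ∨ P) ∧ (¬R ∨ Q ∨ ¬R) ∧ (¬Q ∨ P) ∧ (¬Q ∨ ¬R)   — distribute ∨ over ∧
⇔ (¬R ∨ Q) ∧ (¬Q ∨ P) ∧ (¬Q ∨ ¬R)   — simplify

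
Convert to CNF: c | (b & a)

c | (b & a)
= (c | b) & (c | a)   — distribute | over &

(c | b) & (c | a)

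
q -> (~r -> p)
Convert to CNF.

~q | r | p

q -> (~r -> p)
= ~q | (~r -> p)   [eliminate ->]
= ~q | ~~r | p   [eliminate ->]
= ~q | r | p   [double negation]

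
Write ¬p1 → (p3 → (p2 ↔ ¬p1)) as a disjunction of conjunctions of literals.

¬p1 → (p3 → (p2 ↔ ¬p1))
≡ ¬¬p1 ∨ (p3 → (p2 ↔ ¬p1))   [eliminate →]
≡ ¬¬p1 ∨ ¬p3 ∨ (p2 ↔ ¬p1)   [eliminate →]
≡ ¬¬p1 ∨ ¬p3 ∨ ((p2 → ¬p1) ∧ (¬p1 → p2))   [eliminate ↔]
≡ ¬¬p1 ∨ ¬p3 ∨ ((¬p2 ∨ ¬p1) ∧ (¬p1 → p2))   [eliminate →]
≡ ¬¬p1 ∨ ¬p3 ∨ ((¬p2 ∨ ¬p1) ∧ (¬¬p1 ∨ p2))   [eliminate →]
≡ p1 ∨ ¬p3 ∨ ((¬p2 ∨ ¬p1) ∧ (¬¬p1 ∨ p2))   [double negation]
≡ p1 ∨ ¬p3 ∨ ((¬p2 ∨ ¬p1) ∧ (p1 ∨ p2))   [double negation]
≡ p1 ∨ ¬p3 ∨ (¬p2 ∧ p1) ∨ (¬p2 ∧ p2) ∨ (¬p1 ∧ p1) ∨ (¬p1 ∧ p2)   [distribute ∧ over ∨]
≡ p1 ∨ ¬p3 ∨ (¬p1 ∧ p2)   [simplify]

p1 ∨ ¬p3 ∨ (¬p1 ∧ p2)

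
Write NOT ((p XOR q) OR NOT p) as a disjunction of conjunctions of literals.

q AND p

NOT ((p XOR q) OR NOT p)
≡ NOT ((p AND NOT q) OR (NOT p AND q) OR NOT p)   [expand XOR]
≡ NOT (p AND NOT q) AND NOT (NOT p AND q) AND NOT NOT p   [De Morgan]
≡ (NOT p OR NOT NOT q) AND NOT (NOT p AND q) AND NOT NOT p   [De Morgan]
≡ (NOT p OR q) AND NOT (NOT p AND q) AND NOT NOT p   [double negation]
≡ (NOT p OR q) AND (NOT NOT p OR NOT q) AND NOT NOT p   [De Morgan]
≡ (NOT p OR q) AND (p OR NOT q) AND NOT NOT p   [double negation]
≡ (NOT p OR q) AND (p OR NOT q) AND p   [double negation]
≡ (NOT p AND p AND p) OR (NOT p AND NOT q AND p) OR (q AND p AND p) OR (q AND NOT q AND p)   [distribute AND over OR]
≡ q AND p   [simplify]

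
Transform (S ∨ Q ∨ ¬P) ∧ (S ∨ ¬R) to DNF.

(S ∨ Q ∨ ¬P) ∧ (S ∨ ¬R)
= (S ∧ S) ∨ (S ∧ ¬R) ∨ (Q ∧ S) ∨ (Q ∧ ¬R) ∨ (¬P ∧ S) ∨ (¬P ∧ ¬R)   (distribute ∧ over ∨)
= S ∨ (Q ∧ ¬R) ∨ (¬P ∧ ¬R)   (simplify)

S ∨ (Q ∧ ¬R) ∨ (¬P ∧ ¬R)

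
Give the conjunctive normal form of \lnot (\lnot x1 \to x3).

\lnot (\lnot x1 \to x3)
≡ \lnot (\lnot \lnot x1 \lor x3)   [eliminate \to]
≡ \lnot \lnot \lnot x1 \land \lnot x3   [De Morgan]
≡ \lnot x1 \land \lnot x3   [double negation]

\lnot x1 \land \lnot x3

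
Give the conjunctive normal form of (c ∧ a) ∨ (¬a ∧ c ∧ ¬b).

(c ∧ a) ∨ (¬a ∧ c ∧ ¬b)
≡ (c ∨ ¬a) ∧ (c ∨ c) ∧ (c ∨ ¬b) ∧ (a ∨ ¬a) ∧ (a ∨ c) ∧ (a ∨ ¬b)   [distribute ∨ over ∧]
≡ c ∧ (a ∨ ¬b)   [simplify]

c ∧ (a ∨ ¬b)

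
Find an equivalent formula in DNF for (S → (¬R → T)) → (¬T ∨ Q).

¬T ∨ Q

(S → (¬R → T)) → (¬T ∨ Q)
≡ ¬(S → (¬R → T)) ∨ ¬T ∨ Q   [eliminate →]
≡ ¬(¬S ∨ (¬R → T)) ∨ ¬T ∨ Q   [eliminate →]
≡ ¬(¬S ∨ ¬¬R ∨ T) ∨ ¬T ∨ Q   [eliminate →]
≡ (¬¬S ∧ ¬¬¬R ∧ ¬T) ∨ ¬T ∨ Q   [De Morgan]
≡ (S ∧ ¬¬¬R ∧ ¬T) ∨ ¬T ∨ Q   [double negation]
≡ (S ∧ ¬R ∧ ¬T) ∨ ¬T ∨ Q   [double negation]
≡ ¬T ∨ Q   [simplify]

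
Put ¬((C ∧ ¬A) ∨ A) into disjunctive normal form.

¬((C ∧ ¬A) ∨ A)
= ¬(C ∧ ¬A) ∧ ¬A
= (¬C ∨ ¬¬A) ∧ ¬A
= (¬C ∨ A) ∧ ¬A
= (¬C ∧ ¬A) ∨ (A ∧ ¬A)
= ¬C ∧ ¬A

¬C ∧ ¬A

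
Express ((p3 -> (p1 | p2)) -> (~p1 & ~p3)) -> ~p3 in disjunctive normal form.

((p3 -> (p1 | p2)) -> (~p1 & ~p3)) -> ~p3
= ~((p3 -> (p1 | p2)) -> (~p1 & ~p3)) | ~p3
= ~(~(p3 -> (p1 | p2)) | (~p1 & ~p3)) | ~p3
= ~(~(~p3 | p1 | p2) | (~p1 & ~p3)) | ~p3
= (~~(~p3 | p1 | p2) & ~(~p1 & ~p3)) | ~p3
= ((~p3 | p1 | p2) & ~(~p1 & ~p3)) | ~p3
= ((~p3 | p1 | p2) & (~~p1 | ~~p3)) | ~p3
= ((~p3 | p1 | p2) & (p1 | ~~p3)) | ~p3
= ((~p3 | p1 | p2) & (p1 | p3)) | ~p3
= (~p3 & p1) | (~p3 & p3) | (p1 & p1) | (p1 & p3) | (p2 & p1) | (p2 & p3) | ~p3
= p1 | (p2 & p3) | ~p3

p1 | (p2 & p3) | ~p3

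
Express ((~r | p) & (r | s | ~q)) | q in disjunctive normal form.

(~r & s) | (~r & ~q) | (p & r) | (p & s) | (p & ~q) | q

((~r | p) & (r | s | ~q)) | q
≡ (~r & r) | (~r & s) | (~r & ~q) | (p & r) | (p & s) | (p & ~q) | q   [distribute & over |]
≡ (~r & s) | (~r & ~q) | (p & r) | (p & s) | (p & ~q) | q   [simplify]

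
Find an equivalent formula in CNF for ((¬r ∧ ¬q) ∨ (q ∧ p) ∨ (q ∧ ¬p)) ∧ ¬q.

((¬r ∧ ¬q) ∨ (q ∧ p) ∨ (q ∧ ¬p)) ∧ ¬q
= (¬r ∨ q ∨ q) ∧ (¬r ∨ q ∨ ¬p) ∧ (¬r ∨ p ∨ q) ∧ (¬r ∨ p ∨ ¬p) ∧ (¬q ∨ q ∨ q) ∧ (¬q ∨ q ∨ ¬p) ∧ (¬q ∨ p ∨ q) ∧ (¬q ∨ p ∨ ¬p) ∧ ¬q   (distribute ∨ over ∧)
= (¬r ∨ q) ∧ ¬q   (simplify)

(¬r ∨ q) ∧ ¬q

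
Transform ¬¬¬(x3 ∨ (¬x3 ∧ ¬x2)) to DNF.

¬x3 ∧ x2

¬¬¬(x3 ∨ (¬x3 ∧ ¬x2))
≡ ¬(x3 ∨ (¬x3 ∧ ¬x2))
≡ ¬x3 ∧ ¬(¬x3 ∧ ¬x2)
≡ ¬x3 ∧ (¬¬x3 ∨ ¬¬x2)
≡ ¬x3 ∧ (x3 ∨ ¬¬x2)
≡ ¬x3 ∧ (x3 ∨ x2)
≡ (¬x3 ∧ x3) ∨ (¬x3 ∧ x2)
≡ ¬x3 ∧ x2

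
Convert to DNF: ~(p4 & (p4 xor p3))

~(p4 & (p4 xor p3))
⇔ ~(p4 & ((p4 & ~p3) | (~p4 & p3)))
⇔ ~p4 | ~((p4 & ~p3) | (~p4 & p3))
⇔ ~p4 | (~(p4 & ~p3) & ~(~p4 & p3))
⇔ ~p4 | ((~p4 | ~~p3) & ~(~p4 & p3))
⇔ ~p4 | ((~p4 | p3) & ~(~p4 & p3))
⇔ ~p4 | ((~p4 | p3) & (~~p4 | ~p3))
⇔ ~p4 | ((~p4 | p3) & (p4 | ~p3))
⇔ ~p4 | (~p4 & p4) | (~p4 & ~p3) | (p3 & p4) | (p3 & ~p3)
⇔ ~p4 | (p3 & p4)

~p4 | (p3 & p4)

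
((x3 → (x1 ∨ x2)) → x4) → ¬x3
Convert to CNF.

(¬x3 ∨ x1 ∨ x2) ∧ (¬x4 ∨ ¬x3)

((x3 → (x1 ∨ x2)) → x4) → ¬x3
≡ ¬((x3 → (x1 ∨ x2)) → x4) ∨ ¬x3   [eliminate →]
≡ ¬(¬(x3 → (x1 ∨ x2)) ∨ x4) ∨ ¬x3   [eliminate →]
≡ ¬(¬(¬x3 ∨ x1 ∨ x2) ∨ x4) ∨ ¬x3   [eliminate →]
≡ (¬¬(¬x3 ∨ x1 ∨ x2) ∧ ¬x4) ∨ ¬x3   [De Morgan]
≡ ((¬x3 ∨ x1 ∨ x2) ∧ ¬x4) ∨ ¬x3   [double negation]
≡ (¬x3 ∨ x1 ∨ x2 ∨ ¬x3) ∧ (¬x4 ∨ ¬x3)   [distribute ∨ over ∧]
≡ (¬x3 ∨ x1 ∨ x2) ∧ (¬x4 ∨ ¬x3)   [simplify]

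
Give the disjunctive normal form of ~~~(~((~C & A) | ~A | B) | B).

~~~(~((~C & A) | ~A | B) | B)
⇔ ~(~((~C & A) | ~A | B) | B)   — double negation
⇔ ~~((~C & A) | ~A | B) & ~B   — De Morgan
⇔ ((~C & A) | ~A | B) & ~B   — double negation
⇔ (~C & A & ~B) | (~A & ~B) | (B & ~B)   — distribute & over |
⇔ (~C & A & ~B) | (~A & ~B)   — simplify

(~C & A & ~B) | (~A & ~B)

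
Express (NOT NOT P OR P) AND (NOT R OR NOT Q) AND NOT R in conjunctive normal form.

P AND NOT R

(NOT NOT P OR P) AND (NOT R OR NOT Q) AND NOT R
≡ (P OR P) AND (NOT R OR NOT Q) AND NOT R   [double negation]
≡ P AND NOT R   [simplify]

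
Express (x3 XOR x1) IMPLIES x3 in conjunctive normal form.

(x3 XOR x1) IMPLIES x3
= NOT (x3 XOR x1) OR x3   [eliminate IMPLIES]
= NOT ((x3 OR x1) AND NOT (x3 AND x1)) OR x3   [expand XOR]
= NOT (x3 OR x1) OR NOT NOT (x3 AND x1) OR x3   [De Morgan]
= (NOT x3 AND NOT x1) OR NOT NOT (x3 AND x1) OR x3   [De Morgan]
= (NOT x3 AND NOT x1) OR (x3 AND x1) OR x3   [double negation]
= (NOT x3 OR x3 OR x3) AND (NOT x3 OR x1 OR x3) AND (NOT x1 OR x3 OR x3) AND (NOT x1 OR x1 OR x3)   [distribute OR over AND]
= NOT x1 OR x3   [simplify]

NOT x1 OR x3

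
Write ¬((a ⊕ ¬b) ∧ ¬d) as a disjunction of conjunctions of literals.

¬((a ⊕ ¬b) ∧ ¬d)
≡ ¬((a ∧ ¬¬b ∨ ¬a ∧ ¬b) ∧ ¬d)   [expand ⊕]
≡ ¬(a ∧ ¬¬b ∨ ¬a ∧ ¬b) ∨ ¬¬d   [De Morgan]
≡ ¬(a ∧ ¬¬b) ∧ ¬(¬a ∧ ¬b) ∨ ¬¬d   [De Morgan]
≡ (¬a ∨ ¬¬¬b) ∧ ¬(¬a ∧ ¬b) ∨ ¬¬d   [De Morgan]
≡ (¬a ∨ ¬b) ∧ ¬(¬a ∧ ¬b) ∨ ¬¬d   [double negation]
≡ (¬a ∨ ¬b) ∧ (¬¬a ∨ ¬¬b) ∨ ¬¬d   [De Morgan]
≡ (¬a ∨ ¬b) ∧ (a ∨ ¬¬b) ∨ ¬¬d   [double negation]
≡ (¬a ∨ ¬b) ∧ (a ∨ b) ∨ ¬¬d   [double negation]
≡ (¬a ∨ ¬b) ∧ (a ∨ b) ∨ d   [double negation]
≡ ¬a ∧ a ∨ ¬a ∧ b ∨ ¬b ∧ a ∨ ¬b ∧ b ∨ d   [distribute ∧ over ∨]
≡ ¬a ∧ b ∨ ¬b ∧ a ∨ d   [simplify]

¬a ∧ b ∨ ¬b ∧ a ∨ d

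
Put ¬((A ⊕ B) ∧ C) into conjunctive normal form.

(¬A ∨ B ∨ ¬C) ∧ (¬B ∨ A ∨ ¬C)

¬((A ⊕ B) ∧ C)
= ¬((A ∨ B) ∧ ¬(A ∧ B) ∧ C)   [expand ⊕]
= ¬(A ∨ B) ∨ ¬¬(A ∧ B) ∨ ¬C   [De Morgan]
= (¬A ∧ ¬B) ∨ ¬¬(A ∧ B) ∨ ¬C   [De Morgan]
= (¬A ∧ ¬B) ∨ (A ∧ B) ∨ ¬C   [double negation]
= (¬A ∨ A ∨ ¬C) ∧ (¬A ∨ B ∨ ¬C) ∧ (¬B ∨ A ∨ ¬C) ∧ (¬B ∨ B ∨ ¬C)   [distribute ∨ over ∧]
= (¬A ∨ B ∨ ¬C) ∧ (¬B ∨ A ∨ ¬C)   [simplify]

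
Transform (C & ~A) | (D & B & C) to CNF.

(C & ~A) | (D & B & C)
≡ (C | D) & (C | B) & (C | C) & (~A | D) & (~A | B) & (~A | C)
≡ C & (~A | D) & (~A | B)

C & (~A | D) & (~A | B)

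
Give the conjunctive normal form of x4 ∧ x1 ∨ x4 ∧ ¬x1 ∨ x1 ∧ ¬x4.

x4 ∨ x1

x4 ∧ x1 ∨ x4 ∧ ¬x1 ∨ x1 ∧ ¬x4
≡ (x4 ∨ x4 ∨ x1) ∧ (x4 ∨ x4 ∨ ¬x4) ∧ (x4 ∨ ¬x1 ∨ x1) ∧ (x4 ∨ ¬x1 ∨ ¬x4) ∧ (x1 ∨ x4 ∨ x1) ∧ (x1 ∨ x4 ∨ ¬x4) ∧ (x1 ∨ ¬x1 ∨ x1) ∧ (x1 ∨ ¬x1 ∨ ¬x4)   [distribute ∨ over ∧]
≡ x4 ∨ x1   [simplify]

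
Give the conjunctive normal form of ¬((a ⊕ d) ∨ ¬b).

¬((a ⊕ d) ∨ ¬b)
= ¬(((a ∨ d) ∧ ¬(a ∧ d)) ∨ ¬b)   [expand ⊕]
= ¬((a ∨ d) ∧ ¬(a ∧ d)) ∧ ¬¬b   [De Morgan]
= (¬(a ∨ d) ∨ ¬¬(a ∧ d)) ∧ ¬¬b   [De Morgan]
= ((¬a ∧ ¬d) ∨ ¬¬(a ∧ d)) ∧ ¬¬b   [De Morgan]
= ((¬a ∧ ¬d) ∨ (a ∧ d)) ∧ ¬¬b   [double negation]
= ((¬a ∧ ¬d) ∨ (a ∧ d)) ∧ b   [double negation]
= (¬a ∨ a) ∧ (¬a ∨ d) ∧ (¬d ∨ a) ∧ (¬d ∨ d) ∧ b   [distribute ∨ over ∧]
= (¬a ∨ d) ∧ (¬d ∨ a) ∧ b   [simplify]

(¬a ∨ d) ∧ (¬d ∨ a) ∧ b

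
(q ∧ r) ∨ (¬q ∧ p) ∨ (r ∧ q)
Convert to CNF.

(q ∧ r) ∨ (¬q ∧ p) ∨ (r ∧ q)
≡ (q ∨ ¬q ∨ r) ∧ (q ∨ ¬q ∨ q) ∧ (q ∨ p ∨ r) ∧ (q ∨ p ∨ q) ∧ (r ∨ ¬q ∨ r) ∧ (r ∨ ¬q ∨ q) ∧ (r ∨ p ∨ r) ∧ (r ∨ p ∨ q)   [distribute ∨ over ∧]
≡ (q ∨ p) ∧ (r ∨ ¬q) ∧ (r ∨ p)   [simplify]

(q ∨ p) ∧ (r ∨ ¬q) ∧ (r ∨ p)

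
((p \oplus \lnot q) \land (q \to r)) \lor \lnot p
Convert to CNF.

((p \oplus \lnot q) \land (q \to r)) \lor \lnot p
⇔ ((p \lor \lnot q) \land \lnot (p \land \lnot q) \land (q \to r)) \lor \lnot p
⇔ ((p \lor \lnot q) \land \lnot (p \land \lnot q) \land (\lnot q \lor r)) \lor \lnot p
⇔ ((p \lor \lnot q) \land (\lnot p \lor \lnot \lnot q) \land (\lnot q \lor r)) \lor \lnot p
⇔ ((p \lor \lnot q) \land (\lnot p \lor q) \land (\lnot q \lor r)) \lor \lnot p
⇔ (p \lor \lnot q \lor \lnot p) \land (\lnot p \lor q \lor \lnot p) \land (\lnot q \lor r \lor \lnot p)
⇔ (\lnot p \lor q) \land (\lnot q \lor r \lor \lnot p)

(\lnot p \lor q) \land (\lnot q \lor r \lor \lnot p)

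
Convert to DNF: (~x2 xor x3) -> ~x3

(x3 & ~x2) | ~x3

(~x2 xor x3) -> ~x3
⇔ ~(~x2 xor x3) | ~x3   — eliminate ->
⇔ ~((~x2 & ~x3) | (~~x2 & x3)) | ~x3   — expand xor
⇔ (~(~x2 & ~x3) & ~(~~x2 & x3)) | ~x3   — De Morgan
⇔ ((~~x2 | ~~x3) & ~(~~x2 & x3)) | ~x3   — De Morgan
⇔ ((x2 | ~~x3) & ~(~~x2 & x3)) | ~x3   — double negation
⇔ ((x2 | x3) & ~(~~x2 & x3)) | ~x3   — double negation
⇔ ((x2 | x3) & (~~~x2 | ~x3)) | ~x3   — De Morgan
⇔ ((x2 | x3) & (~x2 | ~x3)) | ~x3   — double negation
⇔ (x2 & ~x2) | (x2 & ~x3) | (x3 & ~x2) | (x3 & ~x3) | ~x3   — distribute & over |
⇔ (x3 & ~x2) | ~x3   — simplify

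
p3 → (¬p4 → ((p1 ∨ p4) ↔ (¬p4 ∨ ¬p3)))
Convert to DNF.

p3 → (¬p4 → ((p1 ∨ p4) ↔ (¬p4 ∨ ¬p3)))
≡ ¬p3 ∨ (¬p4 → ((p1 ∨ p4) ↔ (¬p4 ∨ ¬p3)))
≡ ¬p3 ∨ ¬¬p4 ∨ ((p1 ∨ p4) ↔ (¬p4 ∨ ¬p3))
≡ ¬p3 ∨ ¬¬p4 ∨ (((p1 ∨ p4) → (¬p4 ∨ ¬p3)) ∧ ((¬p4 ∨ ¬p3) → (p1 ∨ p4)))
≡ ¬p3 ∨ ¬¬p4 ∨ ((¬(p1 ∨ p4) ∨ ¬p4 ∨ ¬p3) ∧ ((¬p4 ∨ ¬p3) → (p1 ∨ p4)))
≡ ¬p3 ∨ ¬¬p4 ∨ ((¬(p1 ∨ p4) ∨ ¬p4 ∨ ¬p3) ∧ (¬(¬p4 ∨ ¬p3) ∨ p1 ∨ p4))
≡ ¬p3 ∨ p4 ∨ ((¬(p1 ∨ p4) ∨ ¬p4 ∨ ¬p3) ∧ (¬(¬p4 ∨ ¬p3) ∨ p1 ∨ p4))
≡ ¬p3 ∨ p4 ∨ (((¬p1 ∧ ¬p4) ∨ ¬p4 ∨ ¬p3) ∧ (¬(¬p4 ∨ ¬p3) ∨ p1 ∨ p4))
≡ ¬p3 ∨ p4 ∨ (((¬p1 ∧ ¬p4) ∨ ¬p4 ∨ ¬p3) ∧ ((¬¬p4 ∧ ¬¬p3) ∨ p1 ∨ p4))
≡ ¬p3 ∨ p4 ∨ (((¬p1 ∧ ¬p4) ∨ ¬p4 ∨ ¬p3) ∧ ((p4 ∧ ¬¬p3) ∨ p1 ∨ p4))
≡ ¬p3 ∨ p4 ∨ (((¬p1 ∧ ¬p4) ∨ ¬p4 ∨ ¬p3) ∧ ((p4 ∧ p3) ∨ p1 ∨ p4))
≡ ¬p3 ∨ p4 ∨ (¬p1 ∧ ¬p4 ∧ p4 ∧ p3) ∨ (¬p1 ∧ ¬p4 ∧ p1) ∨ (¬p1 ∧ ¬p4 ∧ p4) ∨ (¬p4 ∧ p4 ∧ p3) ∨ (¬p4 ∧ p1) ∨ (¬p4 ∧ p4) ∨ (¬p3 ∧ p4 ∧ p3) ∨ (¬p3 ∧ p1) ∨ (¬p3 ∧ p4)
≡ ¬p3 ∨ p4 ∨ (¬p4 ∧ p1)

¬p3 ∨ p4 ∨ (¬p4 ∧ p1)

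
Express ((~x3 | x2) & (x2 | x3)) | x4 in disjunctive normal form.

((~x3 | x2) & (x2 | x3)) | x4
≡ (~x3 & x2) | (~x3 & x3) | (x2 & x2) | (x2 & x3) | x4
≡ x2 | x4

x2 | x4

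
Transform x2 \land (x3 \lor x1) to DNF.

x2 \land (x3 \lor x1)
≡ (x2 \land x3) \lor (x2 \land x1)   — distribute \land over \lor

(x2 \land x3) \lor (x2 \land x1)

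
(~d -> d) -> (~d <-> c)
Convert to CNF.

~d | ~c

(~d -> d) -> (~d <-> c)
≡ ~(~d -> d) | (~d <-> c)   (eliminate ->)
≡ ~(~~d | d) | (~d <-> c)   (eliminate ->)
≡ ~(~~d | d) | ((~d -> c) & (c -> ~d))   (eliminate <->)
≡ ~(~~d | d) | ((~~d | c) & (c -> ~d))   (eliminate ->)
≡ ~(~~d | d) | ((~~d | c) & (~c | ~d))   (eliminate ->)
≡ (~~~d & ~d) | ((~~d | c) & (~c | ~d))   (De Morgan)
≡ (~d & ~d) | ((~~d | c) & (~c | ~d))   (double negation)
≡ (~d & ~d) | ((d | c) & (~c | ~d))   (double negation)
≡ (~d | d | c) & (~d | ~c | ~d) & (~d | d | c) & (~d | ~c | ~d)   (distribute | over &)
≡ ~d | ~c   (simplify)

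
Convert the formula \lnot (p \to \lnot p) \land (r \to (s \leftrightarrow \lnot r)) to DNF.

\lnot (p \to \lnot p) \land (r \to (s \leftrightarrow \lnot r))
⇔ \lnot (\lnot p \lor \lnot p) \land (r \to (s \leftrightarrow \lnot r))   [eliminate \to]
⇔ \lnot (\lnot p \lor \lnot p) \land (\lnot r \lor (s \leftrightarrow \lnot r))   [eliminate \to]
⇔ \lnot (\lnot p \lor \lnot p) \land (\lnot r \lor ((s \to \lnot r) \land (\lnot r \to s)))   [eliminate \leftrightarrow]
⇔ \lnot (\lnot p \lor \lnot p) \land (\lnot r \lor ((\lnot s \lor \lnot r) \land (\lnot r \to s)))   [eliminate \to]
⇔ \lnot (\lnot p \lor \lnot p) \land (\lnot r \lor ((\lnot s \lor \lnot r) \land (\lnot \lnot r \lor s)))   [eliminate \to]
⇔ \lnot \lnot p \land \lnot \lnot p \land (\lnot r \lor ((\lnot s \lor \lnot r) \land (\lnot \lnot r \lor s)))   [De Morgan]
⇔ p \land \lnot \lnot p \land (\lnot r \lor ((\lnot s \lor \lnot r) \land (\lnot \lnot r \lor s)))   [double negation]
⇔ p \land p \land (\lnot r \lor ((\lnot s \lor \lnot r) \land (\lnot \lnot r \lor s)))   [double negation]
⇔ p \land p \land (\lnot r \lor ((\lnot s \lor \lnot r) \land (r \lor s)))   [double negation]
⇔ (p \land p \land \lnot r) \lor (p \land p \land \lnot s \land r) \lor (p \land p \land \lnot s \land s) \lor (p \land p \land \lnot r \land r) \lor (p \land p \land \lnot r \land s)   [distribute \land over \lor]
⇔ (p \land \lnot r) \lor (p \land \lnot s \land r)   [simplify]

(p \land \lnot r) \lor (p \land \lnot s \land r)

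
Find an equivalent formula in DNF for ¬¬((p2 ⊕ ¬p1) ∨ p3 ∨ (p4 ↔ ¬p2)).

(p2 ∧ p1) ∨ (¬p2 ∧ ¬p1) ∨ p3 ∨ (¬p4 ∧ p2) ∨ (¬p2 ∧ p4)

¬¬((p2 ⊕ ¬p1) ∨ p3 ∨ (p4 ↔ ¬p2))
⇔ ¬¬((p2 ∧ ¬¬p1) ∨ (¬p2 ∧ ¬p1) ∨ p3 ∨ (p4 ↔ ¬p2))   [expand ⊕]
⇔ ¬¬((p2 ∧ ¬¬p1) ∨ (¬p2 ∧ ¬p1) ∨ p3 ∨ ((p4 → ¬p2) ∧ (¬p2 → p4)))   [eliminate ↔]
⇔ ¬¬((p2 ∧ ¬¬p1) ∨ (¬p2 ∧ ¬p1) ∨ p3 ∨ ((¬p4 ∨ ¬p2) ∧ (¬p2 → p4)))   [eliminate →]
⇔ ¬¬((p2 ∧ ¬¬p1) ∨ (¬p2 ∧ ¬p1) ∨ p3 ∨ ((¬p4 ∨ ¬p2) ∧ (¬¬p2 ∨ p4)))   [eliminate →]
⇔ (p2 ∧ ¬¬p1) ∨ (¬p2 ∧ ¬p1) ∨ p3 ∨ ((¬p4 ∨ ¬p2) ∧ (¬¬p2 ∨ p4))   [double negation]
⇔ (p2 ∧ p1) ∨ (¬p2 ∧ ¬p1) ∨ p3 ∨ ((¬p4 ∨ ¬p2) ∧ (¬¬p2 ∨ p4))   [double negation]
⇔ (p2 ∧ p1) ∨ (¬p2 ∧ ¬p1) ∨ p3 ∨ ((¬p4 ∨ ¬p2) ∧ (p2 ∨ p4))   [double negation]
⇔ (p2 ∧ p1) ∨ (¬p2 ∧ ¬p1) ∨ p3 ∨ (¬p4 ∧ p2) ∨ (¬p4 ∧ p4) ∨ (¬p2 ∧ p2) ∨ (¬p2 ∧ p4)   [distribute ∧ over ∨]
⇔ (p2 ∧ p1) ∨ (¬p2 ∧ ¬p1) ∨ p3 ∨ (¬p4 ∧ p2) ∨ (¬p2 ∧ p4)   [simplify]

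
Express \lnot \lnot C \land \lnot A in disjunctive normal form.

C \land \lnot A

\lnot \lnot C \land \lnot A
≡ C \land \lnot A   (double negation)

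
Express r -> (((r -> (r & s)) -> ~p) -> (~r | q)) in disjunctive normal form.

~r | (r & s & p) | q

r -> (((r -> (r & s)) -> ~p) -> (~r | q))
⇔ ~r | (((r -> (r & s)) -> ~p) -> (~r | q))
⇔ ~r | ~((r -> (r & s)) -> ~p) | ~r | q
⇔ ~r | ~(~(r -> (r & s)) | ~p) | ~r | q
⇔ ~r | ~(~(~r | (r & s)) | ~p) | ~r | q
⇔ ~r | (~~(~r | (r & s)) & ~~p) | ~r | q
⇔ ~r | ((~r | (r & s)) & ~~p) | ~r | q
⇔ ~r | ((~r | (r & s)) & p) | ~r | q
⇔ ~r | (~r & p) | (r & s & p) | ~r | q
⇔ ~r | (r & s & p) | q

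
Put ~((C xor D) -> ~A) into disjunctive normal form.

~((C xor D) -> ~A)
≡ ~(~(C xor D) | ~A)   [eliminate ->]
≡ ~(~((C & ~D) | (~C & D)) | ~A)   [expand xor]
≡ ~~((C & ~D) | (~C & D)) & ~~A   [De Morgan]
≡ ((C & ~D) | (~C & D)) & ~~A   [double negation]
≡ ((C & ~D) | (~C & D)) & A   [double negation]
≡ (C & ~D & A) | (~C & D & A)   [distribute & over |]

(C & ~D & A) | (~C & D & A)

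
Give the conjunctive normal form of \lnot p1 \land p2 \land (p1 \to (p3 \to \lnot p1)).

\lnot p1 \land p2

\lnot p1 \land p2 \land (p1 \to (p3 \to \lnot p1))
≡ \lnot p1 \land p2 \land (\lnot p1 \lor (p3 \to \lnot p1))   [eliminate \to]
≡ \lnot p1 \land p2 \land (\lnot p1 \lor \lnot p3 \lor \lnot p1)   [eliminate \to]
≡ \lnot p1 \land p2   [simplify]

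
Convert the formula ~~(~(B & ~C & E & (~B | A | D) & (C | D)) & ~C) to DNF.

~~(~(B & ~C & E & (~B | A | D) & (C | D)) & ~C)
= ~(B & ~C & E & (~B | A | D) & (C | D)) & ~C
= (~B | ~~C | ~E | ~(~B | A | D) | ~(C | D)) & ~C
= (~B | C | ~E | ~(~B | A | D) | ~(C | D)) & ~C
= (~B | C | ~E | (~~B & ~A & ~D) | ~(C | D)) & ~C
= (~B | C | ~E | (B & ~A & ~D) | ~(C | D)) & ~C
= (~B | C | ~E | (B & ~A & ~D) | (~C & ~D)) & ~C
= (~B & ~C) | (C & ~C) | (~E & ~C) | (B & ~A & ~D & ~C) | (~C & ~D & ~C)
= (~B & ~C) | (~E & ~C) | (~C & ~D)

(~B & ~C) | (~E & ~C) | (~C & ~D)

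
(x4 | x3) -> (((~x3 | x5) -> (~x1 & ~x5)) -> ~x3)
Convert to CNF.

~x3 | x5

(x4 | x3) -> (((~x3 | x5) -> (~x1 & ~x5)) -> ~x3)
⇔ ~(x4 | x3) | (((~x3 | x5) -> (~x1 & ~x5)) -> ~x3)   [eliminate ->]
⇔ ~(x4 | x3) | ~((~x3 | x5) -> (~x1 & ~x5)) | ~x3   [eliminate ->]
⇔ ~(x4 | x3) | ~(~(~x3 | x5) | (~x1 & ~x5)) | ~x3   [eliminate ->]
⇔ (~x4 & ~x3) | ~(~(~x3 | x5) | (~x1 & ~x5)) | ~x3   [De Morgan]
⇔ (~x4 & ~x3) | (~~(~x3 | x5) & ~(~x1 & ~x5)) | ~x3   [De Morgan]
⇔ (~x4 & ~x3) | ((~x3 | x5) & ~(~x1 & ~x5)) | ~x3   [double negation]
⇔ (~x4 & ~x3) | ((~x3 | x5) & (~~x1 | ~~x5)) | ~x3   [De Morgan]
⇔ (~x4 & ~x3) | ((~x3 | x5) & (x1 | ~~x5)) | ~x3   [double negation]
⇔ (~x4 & ~x3) | ((~x3 | x5) & (x1 | x5)) | ~x3   [double negation]
⇔ (~x4 | ~x3 | x5 | ~x3) & (~x4 | x1 | x5 | ~x3) & (~x3 | ~x3 | x5 | ~x3) & (~x3 | x1 | x5 | ~x3)   [distribute | over &]
⇔ ~x3 | x5   [simplify]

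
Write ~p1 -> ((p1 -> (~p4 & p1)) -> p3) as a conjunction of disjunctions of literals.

p1 | p3

~p1 -> ((p1 -> (~p4 & p1)) -> p3)
≡ ~~p1 | ((p1 -> (~p4 & p1)) -> p3)   (eliminate ->)
≡ ~~p1 | ~(p1 -> (~p4 & p1)) | p3   (eliminate ->)
≡ ~~p1 | ~(~p1 | (~p4 & p1)) | p3   (eliminate ->)
≡ p1 | ~(~p1 | (~p4 & p1)) | p3   (double negation)
≡ p1 | (~~p1 & ~(~p4 & p1)) | p3   (De Morgan)
≡ p1 | (p1 & ~(~p4 & p1)) | p3   (double negation)
≡ p1 | (p1 & (~~p4 | ~p1)) | p3   (De Morgan)
≡ p1 | (p1 & (p4 | ~p1)) | p3   (double negation)
≡ (p1 | p1 | p3) & (p1 | p4 | ~p1 | p3)   (distribute | over &)
≡ p1 | p3   (simplify)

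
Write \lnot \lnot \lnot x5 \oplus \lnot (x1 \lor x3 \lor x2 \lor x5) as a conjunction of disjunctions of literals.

\lnot \lnot \lnot x5 \oplus \lnot (x1 \lor x3 \lor x2 \lor x5)
= (\lnot \lnot \lnot x5 \lor \lnot (x1 \lor x3 \lor x2 \lor x5)) \land \lnot (\lnot \lnot \lnot x5 \land \lnot (x1 \lor x3 \lor x2 \lor x5))
= (\lnot x5 \lor \lnot (x1 \lor x3 \lor x2 \lor x5)) \land \lnot (\lnot \lnot \lnot x5 \land \lnot (x1 \lor x3 \lor x2 \lor x5))
= (\lnot x5 \lor (\lnot x1 \land \lnot x3 \land \lnot x2 \land \lnot x5)) \land \lnot (\lnot \lnot \lnot x5 \land \lnot (x1 \lor x3 \lor x2 \lor x5))
= (\lnot x5 \lor (\lnot x1 \land \lnot x3 \land \lnot x2 \land \lnot x5)) \land (\lnot \lnot \lnot \lnot x5 \lor \lnot \lnot (x1 \lor x3 \lor x2 \lor x5))
= (\lnot x5 \lor (\lnot x1 \land \lnot x3 \land \lnot x2 \land \lnot x5)) \land (\lnot \lnot x5 \lor \lnot \lnot (x1 \lor x3 \lor x2 \lor x5))
= (\lnot x5 \lor (\lnot x1 \land \lnot x3 \land \lnot x2 \land \lnot x5)) \land (x5 \lor \lnot \lnot (x1 \lor x3 \lor x2 \lor x5))
= (\lnot x5 \lor (\lnot x1 \land \lnot x3 \land \lnot x2 \land \lnot x5)) \land (x5 \lor x1 \lor x3 \lor x2 \lor x5)
= (\lnot x5 \lor \lnot x1) \land (\lnot x5 \lor \lnot x3) \land (\lnot x5 \lor \lnot x2) \land (\lnot x5 \lor \lnot x5) \land (x5 \lor x1 \lor x3 \lor x2 \lor x5)
= \lnot x5 \land (x5 \lor x1 \lor x3 \lor x2)

\lnot x5 \land (x5 \lor x1 \lor x3 \lor x2)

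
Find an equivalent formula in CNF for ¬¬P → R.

¬P ∨ R

¬¬P → R
≡ ¬¬¬P ∨ R   [eliminate →]
≡ ¬P ∨ R   [double negation]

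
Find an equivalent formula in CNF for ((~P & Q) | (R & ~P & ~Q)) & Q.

~P & Q

((~P & Q) | (R & ~P & ~Q)) & Q
≡ (~P | R) & (~P | ~P) & (~P | ~Q) & (Q | R) & (Q | ~P) & (Q | ~Q) & Q   [distribute | over &]
≡ ~P & Q   [simplify]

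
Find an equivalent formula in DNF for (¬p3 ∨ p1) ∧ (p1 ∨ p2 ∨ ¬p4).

(¬p3 ∨ p1) ∧ (p1 ∨ p2 ∨ ¬p4)
⇔ ¬p3 ∧ p1 ∨ ¬p3 ∧ p2 ∨ ¬p3 ∧ ¬p4 ∨ p1 ∧ p1 ∨ p1 ∧ p2 ∨ p1 ∧ ¬p4   [distribute ∧ over ∨]
⇔ ¬p3 ∧ p2 ∨ ¬p3 ∧ ¬p4 ∨ p1   [simplify]

¬p3 ∧ p2 ∨ ¬p3 ∧ ¬p4 ∨ p1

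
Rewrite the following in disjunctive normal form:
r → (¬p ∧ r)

r → (¬p ∧ r)
≡ ¬r ∨ (¬p ∧ r)   [eliminate →]

¬r ∨ (¬p ∧ r)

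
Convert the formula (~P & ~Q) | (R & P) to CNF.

(~P & ~Q) | (R & P)
⇔ (~P | R) & (~P | P) & (~Q | R) & (~Q | P)   (distribute | over &)
⇔ (~P | R) & (~Q | R) & (~Q | P)   (simplify)

(~P | R) & (~Q | R) & (~Q | P)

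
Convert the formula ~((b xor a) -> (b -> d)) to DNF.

~((b xor a) -> (b -> d))
≡ ~(~(b xor a) | (b -> d))   — eliminate ->
≡ ~(~((b & ~a) | (~b & a)) | (b -> d))   — expand xor
≡ ~(~((b & ~a) | (~b & a)) | ~b | d)   — eliminate ->
≡ ~~((b & ~a) | (~b & a)) & ~~b & ~d   — De Morgan
≡ ((b & ~a) | (~b & a)) & ~~b & ~d   — double negation
≡ ((b & ~a) | (~b & a)) & b & ~d   — double negation
≡ (b & ~a & b & ~d) | (~b & a & b & ~d)   — distribute & over |
≡ b & ~a & ~d   — simplify

b & ~a & ~d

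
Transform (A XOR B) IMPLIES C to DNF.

(A XOR B) IMPLIES C
≡ NOT (A XOR B) OR C   [eliminate IMPLIES]
≡ NOT ((A AND NOT B) OR (NOT A AND B)) OR C   [expand XOR]
≡ (NOT (A AND NOT B) AND NOT (NOT A AND B)) OR C   [De Morgan]
≡ ((NOT A OR NOT NOT B) AND NOT (NOT A AND B)) OR C   [De Morgan]
≡ ((NOT A OR B) AND NOT (NOT A AND B)) OR C   [double negation]
≡ ((NOT A OR B) AND (NOT NOT A OR NOT B)) OR C   [De Morgan]
≡ ((NOT A OR B) AND (A OR NOT B)) OR C   [double negation]
≡ (NOT A AND A) OR (NOT A AND NOT B) OR (B AND A) OR (B AND NOT B) OR C   [distribute AND over OR]
≡ (NOT A AND NOT B) OR (B AND A) OR C   [simplify]

(NOT A AND NOT B) OR (B AND A) OR C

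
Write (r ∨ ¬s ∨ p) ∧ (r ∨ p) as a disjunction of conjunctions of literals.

r ∨ p

(r ∨ ¬s ∨ p) ∧ (r ∨ p)
≡ (r ∧ r) ∨ (r ∧ p) ∨ (¬s ∧ r) ∨ (¬s ∧ p) ∨ (p ∧ r) ∨ (p ∧ p)   — distribute ∧ over ∨
≡ r ∨ p   — simplify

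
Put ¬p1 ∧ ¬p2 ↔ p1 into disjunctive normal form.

¬p1 ∧ ¬p2 ↔ p1
= (¬p1 ∧ ¬p2 → p1) ∧ (p1 → ¬p1 ∧ ¬p2)   [eliminate ↔]
= (¬(¬p1 ∧ ¬p2) ∨ p1) ∧ (p1 → ¬p1 ∧ ¬p2)   [eliminate →]
= (¬(¬p1 ∧ ¬p2) ∨ p1) ∧ (¬p1 ∨ ¬p1 ∧ ¬p2)   [eliminate →]
= (¬¬p1 ∨ ¬¬p2 ∨ p1) ∧ (¬p1 ∨ ¬p1 ∧ ¬p2)   [De Morgan]
= (p1 ∨ ¬¬p2 ∨ p1) ∧ (¬p1 ∨ ¬p1 ∧ ¬p2)   [double negation]
= (p1 ∨ p2 ∨ p1) ∧ (¬p1 ∨ ¬p1 ∧ ¬p2)   [double negation]
= p1 ∧ ¬p1 ∨ p1 ∧ ¬p1 ∧ ¬p2 ∨ p2 ∧ ¬p1 ∨ p2 ∧ ¬p1 ∧ ¬p2 ∨ p1 ∧ ¬p1 ∨ p1 ∧ ¬p1 ∧ ¬p2   [distribute ∧ over ∨]
= p2 ∧ ¬p1   [simplify]

p2 ∧ ¬p1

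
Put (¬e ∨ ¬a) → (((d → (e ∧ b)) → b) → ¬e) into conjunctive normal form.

(a ∨ ¬d ∨ b ∨ ¬e) ∧ (a ∨ ¬b ∨ ¬e)

(¬e ∨ ¬a) → (((d → (e ∧ b)) → b) → ¬e)
≡ ¬(¬e ∨ ¬a) ∨ (((d → (e ∧ b)) → b) → ¬e)   [eliminate →]
≡ ¬(¬e ∨ ¬a) ∨ ¬((d → (e ∧ b)) → b) ∨ ¬e   [eliminate →]
≡ ¬(¬e ∨ ¬a) ∨ ¬(¬(d → (e ∧ b)) ∨ b) ∨ ¬e   [eliminate →]
≡ ¬(¬e ∨ ¬a) ∨ ¬(¬(¬d ∨ (e ∧ b)) ∨ b) ∨ ¬e   [eliminate →]
≡ (¬¬e ∧ ¬¬a) ∨ ¬(¬(¬d ∨ (e ∧ b)) ∨ b) ∨ ¬e   [De Morgan]
≡ (e ∧ ¬¬a) ∨ ¬(¬(¬d ∨ (e ∧ b)) ∨ b) ∨ ¬e   [double negation]
≡ (e ∧ a) ∨ ¬(¬(¬d ∨ (e ∧ b)) ∨ b) ∨ ¬e   [double negation]
≡ (e ∧ a) ∨ (¬¬(¬d ∨ (e ∧ b)) ∧ ¬b) ∨ ¬e   [De Morgan]
≡ (e ∧ a) ∨ ((¬d ∨ (e ∧ b)) ∧ ¬b) ∨ ¬e   [double negation]
≡ (e ∨ ¬d ∨ e ∨ ¬e) ∧ (e ∨ ¬d ∨ b ∨ ¬e) ∧ (e ∨ ¬b ∨ ¬e) ∧ (a ∨ ¬d ∨ e ∨ ¬e) ∧ (a ∨ ¬d ∨ b ∨ ¬e) ∧ (a ∨ ¬b ∨ ¬e)   [distribute ∨ over ∧]
≡ (a ∨ ¬d ∨ b ∨ ¬e) ∧ (a ∨ ¬b ∨ ¬e)   [simplify]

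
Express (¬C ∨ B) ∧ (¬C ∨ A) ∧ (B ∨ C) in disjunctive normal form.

(¬C ∨ B) ∧ (¬C ∨ A) ∧ (B ∨ C)
≡ (¬C ∧ ¬C ∧ B) ∨ (¬C ∧ ¬C ∧ C) ∨ (¬C ∧ A ∧ B) ∨ (¬C ∧ A ∧ C) ∨ (B ∧ ¬C ∧ B) ∨ (B ∧ ¬C ∧ C) ∨ (B ∧ A ∧ B) ∨ (B ∧ A ∧ C)   (distribute ∧ over ∨)
≡ (¬C ∧ B) ∨ (B ∧ A)   (simplify)

(¬C ∧ B) ∨ (B ∧ A)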